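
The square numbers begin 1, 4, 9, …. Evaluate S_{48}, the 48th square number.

The 48th square number is n² with n = 48.
48² = 2304.

2304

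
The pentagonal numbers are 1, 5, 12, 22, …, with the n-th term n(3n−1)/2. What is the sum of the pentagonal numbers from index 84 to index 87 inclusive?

Σ i(3i−1)/2 = (3Σi² − Σi) / 2 over i = 84..87.
Σi = 3828 − 3486 = 342 and Σi² = 223300 − 194054 = 29246.
(3·29246 − 1·342) / 2 = 87396/2 = 43698.

43698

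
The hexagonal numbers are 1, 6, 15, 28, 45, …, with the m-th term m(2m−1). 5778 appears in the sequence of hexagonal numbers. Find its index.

Set n(2n−1) = 5778, giving 2n² − n − 5778 = 0.
The discriminant is 1 + 8·5778 = 46225, and √46225 = 215.
So n = (1 + 215) / 4 = 216/4 = 54.
Check: 54·(2·54 − 1) = 5778. ✓

54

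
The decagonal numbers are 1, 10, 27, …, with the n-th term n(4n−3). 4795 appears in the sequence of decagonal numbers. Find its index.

35

Set n(4n−3) = 4795, giving 4n² − 3n − 4795 = 0.
The discriminant is 9 + 16·4795 = 76729, and √76729 = 277.
So n = (3 + 277) / 8 = 280/8 = 35.
Check: 35·(4·35 − 3) = 4795. ✓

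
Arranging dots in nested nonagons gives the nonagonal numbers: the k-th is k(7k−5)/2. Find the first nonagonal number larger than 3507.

Solve n(7n−5)/2 > 3507 for integer n.
The largest n with value ≤ 3507 is 32 (since 3504 ≤ 3507 < 3729), so the first above is n = 33, value 3729.

3729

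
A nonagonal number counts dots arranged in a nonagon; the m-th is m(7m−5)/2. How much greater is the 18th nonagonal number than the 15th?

18·(7·18 − 5)/2 = 1089 and 15·(7·15 − 5)/2 = 750.
Difference: 1089 − 750 = 339.

339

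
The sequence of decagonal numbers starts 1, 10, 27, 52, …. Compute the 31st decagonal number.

The 31st decagonal number is n(4n−3) with n = 31.
31·(4·31 − 3) = 31·121 = 3751.

3751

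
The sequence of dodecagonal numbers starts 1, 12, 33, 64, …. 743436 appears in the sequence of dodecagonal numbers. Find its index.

386

Set n(5n−4) = 743436, giving 5n² − 4n − 743436 = 0.
The discriminant is 16 + 20·743436 = 14868736, and √14868736 = 3856.
So n = (4 + 3856) / 10 = 3860/10 = 386.
Check: 386·(5·386 − 4) = 743436. ✓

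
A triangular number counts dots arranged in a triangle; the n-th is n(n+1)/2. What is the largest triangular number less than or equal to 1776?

Solve n(n+1)/2 ≤ 1776 for integer n.
n = 59 gives 1770 ≤ 1776, while n = 60 gives 1830 > 1776; so the answer is 1770.

1770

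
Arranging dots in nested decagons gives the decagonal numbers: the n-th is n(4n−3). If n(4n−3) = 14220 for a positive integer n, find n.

60

Set n(4n−3) = 14220, giving 4n² − 3n − 14220 = 0.
The discriminant is 9 + 16·14220 = 227529, and √227529 = 477.
So n = (3 + 477) / 8 = 480/8 = 60.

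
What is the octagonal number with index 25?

1825

25·(3·25 − 2) = 25·73 = 1825.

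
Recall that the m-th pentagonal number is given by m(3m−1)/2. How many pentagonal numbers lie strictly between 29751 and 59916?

The n-th pentagonal number is n(3n−1)/2.
Smallest index with value > 29751: n = 142 (giving 30175).
Largest index with value < 59916: n = 200 (giving 59900).
Indices 142 through 200: 59 terms.

59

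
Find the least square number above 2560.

Solve n² > 2560 for integer n.
The largest n with value ≤ 2560 is 50 (since 2500 ≤ 2560 < 2601), so the first above is n = 51, value 2601.

2601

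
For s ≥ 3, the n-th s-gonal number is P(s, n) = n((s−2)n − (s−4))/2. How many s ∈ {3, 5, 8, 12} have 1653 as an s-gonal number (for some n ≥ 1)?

1

s = 3: P(3, 57) = 1653. ✓
s = 5: P(5, 33) = 1617 and P(5, 34) = 1717; 1653 is not s-gonal.
s = 8: P(8, 23) = 1541 and P(8, 24) = 1680; 1653 is not s-gonal.
s = 12: P(12, 18) = 1548 and P(12, 19) = 1729; 1653 is not s-gonal.
Hits: s ∈ {3} → 1.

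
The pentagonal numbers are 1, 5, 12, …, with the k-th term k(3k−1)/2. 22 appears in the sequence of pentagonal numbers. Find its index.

4

Set n(3n−1)/2 = 22, giving 3n² − n − 44 = 0.
The discriminant is 1 + 24·22 = 529, and √529 = 23.
So n = (1 + 23) / 6 = 24/6 = 4.
Check: 4·(3·4 − 1)/2 = 22. ✓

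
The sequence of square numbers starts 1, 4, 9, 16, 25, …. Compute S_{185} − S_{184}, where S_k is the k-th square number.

369

n² − (n−1)² = 2n − 1, so 185² − 184² = 2·185 − 1 = 369.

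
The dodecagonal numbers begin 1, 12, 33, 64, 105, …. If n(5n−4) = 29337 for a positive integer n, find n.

Set n(5n−4) = 29337, giving 5n² − 4n − 29337 = 0.
The discriminant is 16 + 20·29337 = 586756, and √586756 = 766.
So n = (4 + 766) / 10 = 770/10 = 77.
Check: 77·(5·77 − 4) = 29337. ✓

77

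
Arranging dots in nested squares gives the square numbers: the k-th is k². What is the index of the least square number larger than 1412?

Solve n² > 1412 for integer n.
The largest n with value ≤ 1412 is 37 (since 1369 ≤ 1412 < 1444), so the first above is n = 38, value 1444.

38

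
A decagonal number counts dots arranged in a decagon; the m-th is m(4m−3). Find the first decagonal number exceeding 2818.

2835

Solve n(4n−3) > 2818 for integer n.
The largest n with value ≤ 2818 is 26 (since 2626 ≤ 2818 < 2835), so the first above is n = 27, value 2835.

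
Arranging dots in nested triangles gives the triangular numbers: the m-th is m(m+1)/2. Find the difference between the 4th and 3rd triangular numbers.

4

Consecutive triangular numbers differ by n: T_{4} − T_{3} = 4.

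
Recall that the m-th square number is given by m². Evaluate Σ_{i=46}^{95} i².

258925

Σ_{i=46}^{95} i² = 290320 − 31395 = 258925.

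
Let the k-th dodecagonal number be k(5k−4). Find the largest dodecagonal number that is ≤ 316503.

Solve n(5n−4) ≤ 316503 for integer n.
n = 251 gives 314001 ≤ 316503, while n = 252 gives 316512 > 316503; so the answer is 314001.

314001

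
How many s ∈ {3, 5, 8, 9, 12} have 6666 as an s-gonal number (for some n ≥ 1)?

1

s = 3: P(3, 114) = 6555 and P(3, 115) = 6670; 6666 is not s-gonal.
s = 5: P(5, 66) = 6501 and P(5, 67) = 6700; 6666 is not s-gonal.
s = 8: P(8, 47) = 6533 and P(8, 48) = 6816; 6666 is not s-gonal.
s = 9: P(9, 44) = 6666. ✓
s = 12: P(12, 36) = 6336 and P(12, 37) = 6697; 6666 is not s-gonal.
Hits: s ∈ {9} → 1.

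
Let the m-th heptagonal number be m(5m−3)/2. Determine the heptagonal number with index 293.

214183

293·(5·293 − 3)/2 = 293·1462/2 = 293·731 = 214183.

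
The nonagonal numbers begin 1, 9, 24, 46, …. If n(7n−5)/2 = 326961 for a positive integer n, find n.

306

Set n(7n−5)/2 = 326961, giving 7n² − 5n − 653922 = 0.
The discriminant is 25 + 56·326961 = 18309841, and √18309841 = 4279.
So n = (5 + 4279) / 14 = 4284/14 = 306.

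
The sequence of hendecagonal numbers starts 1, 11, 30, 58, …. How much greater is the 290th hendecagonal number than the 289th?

Consecutive hendecagonal numbers differ by 9n − 8: here 9·290 − 8 = 2602.

2602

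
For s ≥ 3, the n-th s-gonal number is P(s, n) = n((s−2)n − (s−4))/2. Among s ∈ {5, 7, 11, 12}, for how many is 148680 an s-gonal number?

s = 5: P(5, 315) = 148680. ✓
s = 7: P(7, 244) = 148474 and P(7, 245) = 149695; 148680 is not s-gonal.
s = 11: P(11, 182) = 148421 and P(11, 183) = 150060; 148680 is not s-gonal.
s = 12: P(12, 172) = 147232 and P(12, 173) = 148953; 148680 is not s-gonal.
Hits: s ∈ {5} → 1.

1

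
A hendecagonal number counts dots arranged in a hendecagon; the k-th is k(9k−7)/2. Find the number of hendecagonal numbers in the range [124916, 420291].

The n-th hendecagonal number is n(9n−7)/2.
Smallest index with value ≥ 124916: n = 167 (giving 124916).
Largest index with value ≤ 420291: n = 306 (giving 420291).
Indices 167 through 306: 140 terms.

140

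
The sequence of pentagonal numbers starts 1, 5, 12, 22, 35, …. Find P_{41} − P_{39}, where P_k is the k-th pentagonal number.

239

41·(3·41 − 1)/2 = 2501 and 39·(3·39 − 1)/2 = 2262.
Difference: 2501 − 2262 = 239.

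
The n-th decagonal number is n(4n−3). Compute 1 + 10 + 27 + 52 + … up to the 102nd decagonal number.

Σ i(4i−3) = 4Σi² − 3Σi over i = 1..102.
Σi = 5253 and Σi² = 358955.
4·358955 − 3·5253 = 1420061.

1420061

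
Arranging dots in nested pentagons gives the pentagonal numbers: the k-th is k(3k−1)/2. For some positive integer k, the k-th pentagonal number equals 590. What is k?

20

Set n(3n−1)/2 = 590, giving 3n² − n − 1180 = 0.
So n = (1 + 119) / 6 = 120/6 = 20.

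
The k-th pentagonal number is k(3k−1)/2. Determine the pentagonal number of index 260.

101270

The 260th pentagonal number is n(3n−1)/2 with n = 260.
260·(3·260 − 1)/2 = 260·779/2 = 101270.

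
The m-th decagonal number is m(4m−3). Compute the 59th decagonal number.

The 59th decagonal number is n(4n−3) with n = 59.
59·(4·59 − 3) = 59·233 = 13747.

13747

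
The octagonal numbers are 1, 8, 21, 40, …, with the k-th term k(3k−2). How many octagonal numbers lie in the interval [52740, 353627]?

211

The n-th octagonal number is n(3n−2).
Smallest index with value ≥ 52740: n = 133 (giving 52801).
Largest index with value ≤ 353627: n = 343 (giving 352261).
Indices 133 through 343: 211 terms.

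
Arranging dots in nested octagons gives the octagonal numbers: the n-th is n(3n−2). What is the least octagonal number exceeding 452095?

Solve n(3n−2) > 452095 for integer n.
The largest n with value ≤ 452095 is 388 (since 450856 ≤ 452095 < 453185), so the first above is n = 389, value 453185.

453185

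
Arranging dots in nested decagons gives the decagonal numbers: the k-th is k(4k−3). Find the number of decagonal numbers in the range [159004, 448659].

The n-th decagonal number is n(4n−3).
Smallest index with value ≥ 159004: n = 200 (giving 159400).
Largest index with value ≤ 448659: n = 335 (giving 447895).
Indices 200 through 335: 136 terms.

136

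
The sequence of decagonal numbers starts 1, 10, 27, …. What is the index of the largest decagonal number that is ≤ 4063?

32

Solve n(4n−3) ≤ 4063 for integer n.
n = 32 gives 4000 ≤ 4063, while n = 33 gives 4257 > 4063; so the answer is index 32.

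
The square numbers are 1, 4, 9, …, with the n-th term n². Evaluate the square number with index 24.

The 24th square number is n² with n = 24.
24² = 576.

576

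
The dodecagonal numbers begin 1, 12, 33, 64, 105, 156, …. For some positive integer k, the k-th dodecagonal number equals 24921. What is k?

Set n(5n−4) = 24921, giving 5n² − 4n − 24921 = 0.
The discriminant is 16 + 20·24921 = 498436, and √498436 = 706.
So n = (4 + 706) / 10 = 710/10 = 71.
Check: 71·(5·71 − 4) = 24921. ✓

71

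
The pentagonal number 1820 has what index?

Set n(3n−1)/2 = 1820, giving 3n² − n − 3640 = 0.
The discriminant is 1 + 24·1820 = 43681, and √43681 = 209.
So n = (1 + 209) / 6 = 210/6 = 35.

35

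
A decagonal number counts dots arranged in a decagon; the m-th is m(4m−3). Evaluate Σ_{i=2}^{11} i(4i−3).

1825

Σ i(4i−3) = 4Σi² − 3Σi over i = 2..11.
Σi = 66 − 1 = 65 and Σi² = 506 − 1 = 505.
4·505 − 3·65 = 1825.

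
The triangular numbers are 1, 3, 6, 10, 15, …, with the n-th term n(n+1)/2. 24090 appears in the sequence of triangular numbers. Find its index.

219

Set n(n+1)/2 = 24090, giving n² + n − 48180 = 0.
The discriminant is 1 + 8·24090 = 192721, and √192721 = 439.
So n = (-1 + 439) / 2 = 438/2 = 219.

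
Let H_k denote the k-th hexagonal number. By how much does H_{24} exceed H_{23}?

93

Consecutive hexagonal numbers differ by 4n − 3: here 4·24 − 3 = 93.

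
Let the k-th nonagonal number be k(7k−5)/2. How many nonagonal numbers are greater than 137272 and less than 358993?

122

The n-th nonagonal number is n(7n−5)/2.
Smallest index with value > 137272: n = 199 (giving 138106).
Largest index with value < 358993: n = 320 (giving 357600).
Indices 199 through 320: 122 terms.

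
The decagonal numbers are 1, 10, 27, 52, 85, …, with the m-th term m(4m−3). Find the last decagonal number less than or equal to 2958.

2835

Solve n(4n−3) ≤ 2958 for integer n.
n = 27 gives 2835 ≤ 2958, while n = 28 gives 3052 > 2958; so the answer is 2835.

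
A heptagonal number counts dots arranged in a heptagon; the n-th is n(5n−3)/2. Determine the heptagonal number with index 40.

The 40th heptagonal number is n(5n−3)/2 with n = 40.
40·(5·40 − 3)/2 = 40·197/2 = 3940.

3940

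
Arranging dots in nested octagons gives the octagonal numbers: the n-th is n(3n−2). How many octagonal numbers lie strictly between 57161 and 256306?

The n-th octagonal number is n(3n−2).
Smallest index with value > 57161: n = 139 (giving 57685).
Largest index with value < 256306: n = 292 (giving 255208).
Indices 139 through 292: 154 terms.

154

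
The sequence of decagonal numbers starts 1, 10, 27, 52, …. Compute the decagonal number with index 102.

The 102nd decagonal number is n(4n−3) with n = 102.
102·(4·102 − 3) = 102·405 = 41310.

41310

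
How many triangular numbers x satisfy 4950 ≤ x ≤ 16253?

The n-th triangular number is n(n+1)/2.
Smallest index with value ≥ 4950: n = 99 (giving 4950).
Largest index with value ≤ 16253: n = 179 (giving 16110).
Indices 99 through 179: 81 terms.

81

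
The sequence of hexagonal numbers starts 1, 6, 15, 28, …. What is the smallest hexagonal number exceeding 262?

276

Solve n(2n−1) > 262 for integer n.
The largest n with value ≤ 262 is 11 (since 231 ≤ 262 < 276), so the first above is n = 12, value 276.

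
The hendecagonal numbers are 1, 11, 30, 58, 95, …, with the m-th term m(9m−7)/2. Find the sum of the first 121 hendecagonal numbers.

Σ i(9i−7)/2 = (9Σi² − 7Σi) / 2 over i = 1..121.
Σi = 7381 and Σi² = 597861.
(9·597861 − 7·7381) / 2 = 5329082/2 = 2664541.

2664541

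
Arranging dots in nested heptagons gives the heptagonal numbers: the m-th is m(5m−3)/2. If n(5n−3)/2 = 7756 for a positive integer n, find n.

56

Set n(5n−3)/2 = 7756, giving 5n² − 3n − 15512 = 0.
So n = (3 + 557) / 10 = 560/10 = 56.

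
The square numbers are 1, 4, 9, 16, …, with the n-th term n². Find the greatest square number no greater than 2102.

Solve n² ≤ 2102 for integer n.
n = 45 gives 2025 ≤ 2102, while n = 46 gives 2116 > 2102; so the answer is 2025.

2025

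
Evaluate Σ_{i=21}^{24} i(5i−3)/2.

4940

Σ i(5i−3)/2 = (5Σi² − 3Σi) / 2 over i = 21..24.
Σi = 300 − 210 = 90 and Σi² = 4900 − 2870 = 2030.
(5·2030 − 3·90) / 2 = 9880/2 = 4940.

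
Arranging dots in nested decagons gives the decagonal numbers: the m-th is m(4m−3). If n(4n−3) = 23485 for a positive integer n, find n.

Set n(4n−3) = 23485, giving 4n² − 3n − 23485 = 0.
The discriminant is 9 + 16·23485 = 375769, and √375769 = 613.
So n = (3 + 613) / 8 = 616/8 = 77.
Check: 77·(4·77 − 3) = 23485. ✓

77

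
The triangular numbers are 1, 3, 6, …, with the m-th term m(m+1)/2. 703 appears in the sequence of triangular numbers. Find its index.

37

Set n(n+1)/2 = 703, giving n² + n − 1406 = 0.
The discriminant is 1 + 8·703 = 5625, and √5625 = 75.
So n = (-1 + 75) / 2 = 74/2 = 37.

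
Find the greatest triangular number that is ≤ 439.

435

Solve n(n+1)/2 ≤ 439 for integer n.
n = 29 gives 435 ≤ 439, while n = 30 gives 465 > 439; so the answer is 435.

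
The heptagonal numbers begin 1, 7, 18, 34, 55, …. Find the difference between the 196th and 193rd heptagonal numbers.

2913

196·(5·196 − 3)/2 = 95746 and 193·(5·193 − 3)/2 = 92833.
Difference: 95746 − 92833 = 2913.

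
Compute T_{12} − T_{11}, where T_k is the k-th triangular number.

Consecutive triangular numbers differ by n: T_{12} − T_{11} = 12.

12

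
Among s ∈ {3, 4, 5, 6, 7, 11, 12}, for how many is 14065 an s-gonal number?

1

s = 3: P(3, 167) = 14028 and P(3, 168) = 14196; 14065 is not s-gonal.
s = 4: P(4, 118) = 13924 and P(4, 119) = 14161; 14065 is not s-gonal.
s = 5: P(5, 97) = 14065. ✓
s = 6: P(6, 84) = 14028 and P(6, 85) = 14365; 14065 is not s-gonal.
s = 7: P(7, 75) = 13950 and P(7, 76) = 14326; 14065 is not s-gonal.
s = 11: P(11, 56) = 13916 and P(11, 57) = 14421; 14065 is not s-gonal.
s = 12: P(12, 53) = 13833 and P(12, 54) = 14364; 14065 is not s-gonal.
Hits: s ∈ {5} → 1.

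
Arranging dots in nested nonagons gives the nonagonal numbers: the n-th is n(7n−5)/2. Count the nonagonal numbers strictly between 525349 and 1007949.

The n-th nonagonal number is n(7n−5)/2.
Smallest index with value > 525349: n = 388 (giving 525934).
Largest index with value < 1007949: n = 536 (giving 1004196).
Indices 388 through 536: 149 terms.

149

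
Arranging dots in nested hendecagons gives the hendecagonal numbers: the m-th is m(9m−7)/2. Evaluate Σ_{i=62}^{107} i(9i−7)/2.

Σ i(9i−7)/2 = (9Σi² − 7Σi) / 2 over i = 62..107.
Σi = 5778 − 1891 = 3887 and Σi² = 414090 − 77531 = 336559.
(9·336559 − 7·3887) / 2 = 3001822/2 = 1500911.

1500911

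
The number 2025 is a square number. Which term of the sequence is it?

45

We need n² = 2025, so n = √2025 = 45.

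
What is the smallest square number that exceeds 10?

Solve n² > 10 for integer n.
The largest n with value ≤ 10 is 3 (since 9 ≤ 10 < 16), so the first above is n = 4, value 16.

16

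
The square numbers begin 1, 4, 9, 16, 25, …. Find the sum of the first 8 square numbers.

Σ_{i=1}^{8} i² = 8·9·17/6 = 204.

204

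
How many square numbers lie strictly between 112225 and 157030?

The n-th square number is n².
Smallest index with value > 112225: n = 336 (giving 112896).
Largest index with value < 157030: n = 396 (giving 156816).
Indices 336 through 396: 61 terms.

61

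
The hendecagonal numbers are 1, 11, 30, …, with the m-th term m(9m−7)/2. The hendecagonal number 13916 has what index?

Set n(9n−7)/2 = 13916, giving 9n² − 7n − 27832 = 0.
So n = (7 + 1001) / 18 = 1008/18 = 56.
Check: 56·(9·56 − 7)/2 = 13916. ✓

56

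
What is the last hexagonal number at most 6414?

Solve n(2n−1) ≤ 6414 for integer n.
n = 56 gives 6216 ≤ 6414, while n = 57 gives 6441 > 6414; so the answer is 6216.

6216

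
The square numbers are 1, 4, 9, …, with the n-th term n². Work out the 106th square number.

11236

106² = 11236.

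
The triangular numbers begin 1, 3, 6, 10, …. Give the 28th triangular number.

The 28th triangular number is n(n+1)/2 with n = 28.
28·29/2 = 812/2 = 406.

406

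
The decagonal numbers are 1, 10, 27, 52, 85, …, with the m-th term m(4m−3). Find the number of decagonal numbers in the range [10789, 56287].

The n-th decagonal number is n(4n−3).
Smallest index with value ≥ 10789: n = 53 (giving 11077).
Largest index with value ≤ 56287: n = 119 (giving 56287).
Indices 53 through 119: 67 terms.

67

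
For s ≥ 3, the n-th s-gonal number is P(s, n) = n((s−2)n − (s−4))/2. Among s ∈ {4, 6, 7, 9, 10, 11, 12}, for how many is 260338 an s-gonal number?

1

s = 4: P(4, 510) = 260100 and P(4, 511) = 261121; 260338 is not s-gonal.
s = 6: P(6, 361) = 260281 and P(6, 362) = 261726; 260338 is not s-gonal.
s = 7: P(7, 323) = 260338. ✓
s = 9: P(9, 273) = 260169 and P(9, 274) = 262081; 260338 is not s-gonal.
s = 10: P(10, 255) = 259335 and P(10, 256) = 261376; 260338 is not s-gonal.
s = 11: P(11, 240) = 258360 and P(11, 241) = 260521; 260338 is not s-gonal.
s = 12: P(12, 228) = 259008 and P(12, 229) = 261289; 260338 is not s-gonal.
Hits: s ∈ {7} → 1.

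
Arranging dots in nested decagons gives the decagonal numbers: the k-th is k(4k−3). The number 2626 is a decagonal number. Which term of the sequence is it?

26

Set n(4n−3) = 2626, giving 4n² − 3n − 2626 = 0.
So n = (3 + 205) / 8 = 208/8 = 26.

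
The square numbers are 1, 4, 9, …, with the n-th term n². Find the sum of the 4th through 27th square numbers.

Σ_{i=4}^{27} i² = 6930 − 14 = 6916.

6916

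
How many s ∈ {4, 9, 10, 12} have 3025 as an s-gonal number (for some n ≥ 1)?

2

s = 4: P(4, 55) = 3025. ✓
s = 9: P(9, 29) = 2871 and P(9, 30) = 3075; 3025 is not s-gonal.
s = 10: P(10, 27) = 2835 and P(10, 28) = 3052; 3025 is not s-gonal.
s = 12: P(12, 25) = 3025. ✓
Hits: s ∈ {4, 12} → 2.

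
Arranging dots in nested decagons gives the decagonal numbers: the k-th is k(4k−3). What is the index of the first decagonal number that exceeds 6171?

40

Solve n(4n−3) > 6171 for integer n.
The largest n with value ≤ 6171 is 39 (since 5967 ≤ 6171 < 6280), so the first above is n = 40, value 6280.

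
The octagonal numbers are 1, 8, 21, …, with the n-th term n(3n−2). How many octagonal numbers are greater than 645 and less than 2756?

15

The n-th octagonal number is n(3n−2).
Smallest index with value > 645: n = 16 (giving 736).
Largest index with value < 2756: n = 30 (giving 2640).
Indices 16 through 30: 15 terms.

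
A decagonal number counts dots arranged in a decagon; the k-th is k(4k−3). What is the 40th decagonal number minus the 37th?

915

40·(4·40 − 3) = 6280 and 37·(4·37 − 3) = 5365.
Difference: 6280 − 5365 = 915.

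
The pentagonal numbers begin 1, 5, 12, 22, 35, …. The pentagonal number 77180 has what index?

227

Set n(3n−1)/2 = 77180, giving 3n² − n − 154360 = 0.
So n = (1 + 1361) / 6 = 1362/6 = 227.
Check: 227·(3·227 − 1)/2 = 77180. ✓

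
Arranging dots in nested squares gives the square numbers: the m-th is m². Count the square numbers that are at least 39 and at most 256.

10

The n-th square number is n².
Smallest index with value ≥ 39: n = 7 (giving 49).
Largest index with value ≤ 256: n = 16 (giving 256).
Indices 7 through 16: 10 terms.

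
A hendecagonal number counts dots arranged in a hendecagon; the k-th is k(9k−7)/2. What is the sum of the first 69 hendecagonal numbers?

Σ i(9i−7)/2 = (9Σi² − 7Σi) / 2 over i = 1..69.
Σi = 2415 and Σi² = 111895.
(9·111895 − 7·2415) / 2 = 990150/2 = 495075.

495075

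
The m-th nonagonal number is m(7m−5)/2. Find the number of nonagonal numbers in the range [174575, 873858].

277

The n-th nonagonal number is n(7n−5)/2.
Smallest index with value ≥ 174575: n = 224 (giving 175056).
Largest index with value ≤ 873858: n = 500 (giving 873750).
Indices 224 through 500: 277 terms.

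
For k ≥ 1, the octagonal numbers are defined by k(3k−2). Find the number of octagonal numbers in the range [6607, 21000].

The n-th octagonal number is n(3n−2).
Smallest index with value ≥ 6607: n = 48 (giving 6816).
Largest index with value ≤ 21000: n = 84 (giving 21000).
Indices 48 through 84: 37 terms.

37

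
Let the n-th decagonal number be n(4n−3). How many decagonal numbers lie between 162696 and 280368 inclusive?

63

The n-th decagonal number is n(4n−3).
Smallest index with value ≥ 162696: n = 203 (giving 164227).
Largest index with value ≤ 280368: n = 265 (giving 280105).
Indices 203 through 265: 63 terms.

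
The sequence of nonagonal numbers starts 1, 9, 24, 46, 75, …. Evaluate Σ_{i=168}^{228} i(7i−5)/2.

Σ i(7i−5)/2 = (7Σi² − 5Σi) / 2 over i = 168..228.
Σi = 26106 − 14028 = 12078 and Σi² = 3976814 − 1566460 = 2410354.
(7·2410354 − 5·12078) / 2 = 16812088/2 = 8406044.

8406044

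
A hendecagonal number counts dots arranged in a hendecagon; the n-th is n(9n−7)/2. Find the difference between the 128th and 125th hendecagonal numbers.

128·(9·128 − 7)/2 = 73280 and 125·(9·125 − 7)/2 = 69875.
Difference: 73280 − 69875 = 3405.

3405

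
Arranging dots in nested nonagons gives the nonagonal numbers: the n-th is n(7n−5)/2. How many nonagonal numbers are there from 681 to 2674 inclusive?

The n-th nonagonal number is n(7n−5)/2.
Smallest index with value ≥ 681: n = 15 (giving 750).
Largest index with value ≤ 2674: n = 28 (giving 2674).
Indices 15 through 28: 14 terms.

14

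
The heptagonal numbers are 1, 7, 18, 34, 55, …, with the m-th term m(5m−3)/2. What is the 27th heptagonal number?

1782

The 27th heptagonal number is n(5n−3)/2 with n = 27.
27·(5·27 − 3)/2 = 27·132/2 = 27·66 = 1782.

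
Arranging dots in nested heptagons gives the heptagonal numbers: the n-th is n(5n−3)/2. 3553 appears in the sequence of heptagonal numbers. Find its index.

Set n(5n−3)/2 = 3553, giving 5n² − 3n − 7106 = 0.
So n = (3 + 377) / 10 = 380/10 = 38.

38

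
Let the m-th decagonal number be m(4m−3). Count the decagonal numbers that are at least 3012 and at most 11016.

25

The n-th decagonal number is n(4n−3).
Smallest index with value ≥ 3012: n = 28 (giving 3052).
Largest index with value ≤ 11016: n = 52 (giving 10660).
Indices 28 through 52: 25 terms.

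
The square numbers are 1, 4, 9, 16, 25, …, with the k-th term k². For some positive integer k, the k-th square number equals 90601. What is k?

301

We need n² = 90601, so n = √90601 = 301.
Check: 301² = 90601. ✓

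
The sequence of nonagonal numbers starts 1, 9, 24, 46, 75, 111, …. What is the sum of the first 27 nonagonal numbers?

Σ i(7i−5)/2 = (7Σi² − 5Σi) / 2 over i = 1..27.
Σi = 378 and Σi² = 6930.
(7·6930 − 5·378) / 2 = 46620/2 = 23310.

23310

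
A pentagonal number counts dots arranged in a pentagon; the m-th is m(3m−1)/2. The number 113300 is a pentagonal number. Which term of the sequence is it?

Set n(3n−1)/2 = 113300, giving 3n² − n − 226600 = 0.
The discriminant is 1 + 24·113300 = 2719201, and √2719201 = 1649.
So n = (1 + 1649) / 6 = 1650/6 = 275.
Check: 275·(3·275 − 1)/2 = 113300. ✓

275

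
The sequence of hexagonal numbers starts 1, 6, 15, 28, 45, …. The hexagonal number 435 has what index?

Set n(2n−1) = 435, giving 2n² − n − 435 = 0.
So n = (1 + 59) / 4 = 60/4 = 15.

15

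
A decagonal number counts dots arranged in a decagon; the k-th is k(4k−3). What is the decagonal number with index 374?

374·(4·374 − 3) = 374·1493 = 558382.

558382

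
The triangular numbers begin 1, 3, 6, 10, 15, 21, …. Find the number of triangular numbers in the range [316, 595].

10

The n-th triangular number is n(n+1)/2.
Smallest index with value ≥ 316: n = 25 (giving 325).
Largest index with value ≤ 595: n = 34 (giving 595).
Indices 25 through 34: 10 terms.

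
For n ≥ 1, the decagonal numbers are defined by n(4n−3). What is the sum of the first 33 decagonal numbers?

48433

Σ i(4i−3) = 4Σi² − 3Σi over i = 1..33.
Σi = 561 and Σi² = 12529.
4·12529 − 3·561 = 48433.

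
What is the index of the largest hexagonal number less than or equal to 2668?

Solve n(2n−1) ≤ 2668 for integer n.
n = 36 gives 2556 ≤ 2668, while n = 37 gives 2701 > 2668; so the answer is index 36.

36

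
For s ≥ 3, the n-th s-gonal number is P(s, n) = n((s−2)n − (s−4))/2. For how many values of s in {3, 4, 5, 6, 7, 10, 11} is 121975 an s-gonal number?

1

s = 3: P(3, 493) = 121771 and P(3, 494) = 122265; 121975 is not s-gonal.
s = 4: P(4, 349) = 121801 and P(4, 350) = 122500; 121975 is not s-gonal.
s = 5: P(5, 285) = 121695 and P(5, 286) = 122551; 121975 is not s-gonal.
s = 6: P(6, 247) = 121771 and P(6, 248) = 122760; 121975 is not s-gonal.
s = 7: P(7, 221) = 121771 and P(7, 222) = 122877; 121975 is not s-gonal.
s = 10: P(10, 175) = 121975. ✓
s = 11: P(11, 165) = 121935 and P(11, 166) = 123421; 121975 is not s-gonal.
Hits: s ∈ {10} → 1.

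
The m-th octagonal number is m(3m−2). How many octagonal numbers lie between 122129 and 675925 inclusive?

273

The n-th octagonal number is n(3n−2).
Smallest index with value ≥ 122129: n = 203 (giving 123221).
Largest index with value ≤ 675925: n = 475 (giving 675925).
Indices 203 through 475: 273 terms.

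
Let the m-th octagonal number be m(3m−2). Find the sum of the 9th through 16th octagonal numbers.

Σ i(3i−2) = 3Σi² − 2Σi over i = 9..16.
Σi = 136 − 36 = 100 and Σi² = 1496 − 204 = 1292.
3·1292 − 2·100 = 3676.

3676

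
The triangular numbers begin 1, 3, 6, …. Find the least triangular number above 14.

15

Solve n(n+1)/2 > 14 for integer n.
The largest n with value ≤ 14 is 4 (since 10 ≤ 14 < 15), so the first above is n = 5, value 15.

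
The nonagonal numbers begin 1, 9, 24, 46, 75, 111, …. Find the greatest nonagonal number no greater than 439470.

Solve n(7n−5)/2 ≤ 439470 for integer n.
n = 354 gives 437721 ≤ 439470, while n = 355 gives 440200 > 439470; so the answer is 437721.

437721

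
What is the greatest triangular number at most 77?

66

Solve n(n+1)/2 ≤ 77 for integer n.
n = 11 gives 66 ≤ 77, while n = 12 gives 78 > 77; so the answer is 66.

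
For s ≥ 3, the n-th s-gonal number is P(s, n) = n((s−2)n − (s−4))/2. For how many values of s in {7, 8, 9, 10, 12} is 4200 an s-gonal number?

s = 7: P(7, 41) = 4141 and P(7, 42) = 4347; 4200 is not s-gonal.
s = 8: P(8, 37) = 4033 and P(8, 38) = 4256; 4200 is not s-gonal.
s = 9: P(9, 35) = 4200. ✓
s = 10: P(10, 32) = 4000 and P(10, 33) = 4257; 4200 is not s-gonal.
s = 12: P(12, 29) = 4089 and P(12, 30) = 4380; 4200 is not s-gonal.
Hits: s ∈ {9} → 1.

1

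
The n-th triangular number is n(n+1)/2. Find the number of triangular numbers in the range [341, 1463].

The n-th triangular number is n(n+1)/2.
Smallest index with value ≥ 341: n = 26 (giving 351).
Largest index with value ≤ 1463: n = 53 (giving 1431).
Indices 26 through 53: 28 terms.

28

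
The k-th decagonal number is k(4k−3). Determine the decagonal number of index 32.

32·(4·32 − 3) = 32·125 = 4000.

4000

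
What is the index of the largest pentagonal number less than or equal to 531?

Solve n(3n−1)/2 ≤ 531 for integer n.
n = 18 gives 477 ≤ 531, while n = 19 gives 532 > 531; so the answer is index 18.

18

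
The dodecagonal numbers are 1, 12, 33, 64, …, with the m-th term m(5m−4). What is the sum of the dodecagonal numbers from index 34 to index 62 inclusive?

338662

Σ i(5i−4) = 5Σi² − 4Σi over i = 34..62.
Σi = 1953 − 561 = 1392 and Σi² = 81375 − 12529 = 68846.
5·68846 − 4·1392 = 338662.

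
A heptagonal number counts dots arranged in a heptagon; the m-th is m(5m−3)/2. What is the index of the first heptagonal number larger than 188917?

Solve n(5n−3)/2 > 188917 for integer n.
The largest n with value ≤ 188917 is 275 (since 188650 ≤ 188917 < 190026), so the first above is n = 276, value 190026.

276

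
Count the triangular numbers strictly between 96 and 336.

12

The n-th triangular number is n(n+1)/2.
Smallest index with value > 96: n = 14 (giving 105).
Largest index with value < 336: n = 25 (giving 325).
Indices 14 through 25: 12 terms.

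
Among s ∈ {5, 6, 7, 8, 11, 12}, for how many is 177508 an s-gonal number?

s = 5: P(5, 344) = 177332 and P(5, 345) = 178365; 177508 is not s-gonal.
s = 6: P(6, 298) = 177310 and P(6, 299) = 178503; 177508 is not s-gonal.
s = 7: P(7, 266) = 176491 and P(7, 267) = 177822; 177508 is not s-gonal.
s = 8: P(8, 243) = 176661 and P(8, 244) = 178120; 177508 is not s-gonal.
s = 11: P(11, 199) = 177508. ✓
s = 12: P(12, 188) = 175968 and P(12, 189) = 177849; 177508 is not s-gonal.
Hits: s ∈ {11} → 1.

1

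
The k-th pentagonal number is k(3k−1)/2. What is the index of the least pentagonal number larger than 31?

5

Solve n(3n−1)/2 > 31 for integer n.
The largest n with value ≤ 31 is 4 (since 22 ≤ 31 < 35), so the first above is n = 5, value 35.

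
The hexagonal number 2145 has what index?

Set n(2n−1) = 2145, giving 2n² − n − 2145 = 0.
The discriminant is 1 + 8·2145 = 17161, and √17161 = 131.
So n = (1 + 131) / 4 = 132/4 = 33.
Check: 33·(2·33 − 1) = 2145. ✓

33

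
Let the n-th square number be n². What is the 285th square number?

285² = 81225.

81225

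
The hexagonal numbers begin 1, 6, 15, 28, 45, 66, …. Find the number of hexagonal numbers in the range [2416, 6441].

22

The n-th hexagonal number is n(2n−1).
Smallest index with value ≥ 2416: n = 36 (giving 2556).
Largest index with value ≤ 6441: n = 57 (giving 6441).
Indices 36 through 57: 22 terms.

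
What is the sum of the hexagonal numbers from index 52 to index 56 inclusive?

Σ i(2i−1) = 2Σi² − Σi over i = 52..56.
Σi = 1596 − 1326 = 270 and Σi² = 60116 − 45526 = 14590.
2·14590 − 1·270 = 28910.

28910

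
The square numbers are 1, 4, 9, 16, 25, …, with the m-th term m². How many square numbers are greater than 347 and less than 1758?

23

The n-th square number is n².
Smallest index with value > 347: n = 19 (giving 361).
Largest index with value < 1758: n = 41 (giving 1681).
Indices 19 through 41: 23 terms.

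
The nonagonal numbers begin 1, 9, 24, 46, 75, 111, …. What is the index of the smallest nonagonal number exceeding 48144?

118

Solve n(7n−5)/2 > 48144 for integer n.
The largest n with value ≤ 48144 is 117 (since 47619 ≤ 48144 < 48439), so the first above is n = 118, value 48439.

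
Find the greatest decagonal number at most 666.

Solve n(4n−3) ≤ 666 for integer n.
n = 13 gives 637 ≤ 666, while n = 14 gives 742 > 666; so the answer is 637.

637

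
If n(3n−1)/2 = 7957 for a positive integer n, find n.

73

Set n(3n−1)/2 = 7957, giving 3n² − n − 15914 = 0.
So n = (1 + 437) / 6 = 438/6 = 73.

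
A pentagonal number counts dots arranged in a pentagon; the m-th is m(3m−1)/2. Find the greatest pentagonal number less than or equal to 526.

Solve n(3n−1)/2 ≤ 526 for integer n.
n = 18 gives 477 ≤ 526, while n = 19 gives 532 > 526; so the answer is 477.

477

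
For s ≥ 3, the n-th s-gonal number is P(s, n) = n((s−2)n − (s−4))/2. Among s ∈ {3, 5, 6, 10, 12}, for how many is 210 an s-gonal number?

s = 3: P(3, 20) = 210. ✓
s = 5: P(5, 12) = 210. ✓
s = 6: P(6, 10) = 190 and P(6, 11) = 231; 210 is not s-gonal.
s = 10: P(10, 7) = 175 and P(10, 8) = 232; 210 is not s-gonal.
s = 12: P(12, 6) = 156 and P(12, 7) = 217; 210 is not s-gonal.
Hits: s ∈ {3, 5} → 2.

2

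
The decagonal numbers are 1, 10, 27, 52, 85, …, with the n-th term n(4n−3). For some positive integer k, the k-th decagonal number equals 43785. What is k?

Set n(4n−3) = 43785, giving 4n² − 3n − 43785 = 0.
The discriminant is 9 + 16·43785 = 700569, and √700569 = 837.
So n = (3 + 837) / 8 = 840/8 = 105.
Check: 105·(4·105 − 3) = 43785. ✓

105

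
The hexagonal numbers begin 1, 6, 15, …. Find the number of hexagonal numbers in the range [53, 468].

10

The n-th hexagonal number is n(2n−1).
Smallest index with value ≥ 53: n = 6 (giving 66).
Largest index with value ≤ 468: n = 15 (giving 435).
Indices 6 through 15: 10 terms.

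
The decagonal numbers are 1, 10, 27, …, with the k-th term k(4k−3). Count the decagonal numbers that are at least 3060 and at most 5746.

10

The n-th decagonal number is n(4n−3).
Smallest index with value ≥ 3060: n = 29 (giving 3277).
Largest index with value ≤ 5746: n = 38 (giving 5662).
Indices 29 through 38: 10 terms.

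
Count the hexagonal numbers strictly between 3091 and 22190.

66

The n-th hexagonal number is n(2n−1).
Smallest index with value > 3091: n = 40 (giving 3160).
Largest index with value < 22190: n = 105 (giving 21945).
Indices 40 through 105: 66 terms.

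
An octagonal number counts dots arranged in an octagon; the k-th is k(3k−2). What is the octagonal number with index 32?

32·(3·32 − 2) = 32·94 = 3008.

3008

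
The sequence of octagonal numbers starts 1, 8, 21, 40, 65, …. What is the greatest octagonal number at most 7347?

7105

Solve n(3n−2) ≤ 7347 for integer n.
n = 49 gives 7105 ≤ 7347, while n = 50 gives 7400 > 7347; so the answer is 7105.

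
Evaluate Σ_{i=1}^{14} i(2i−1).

1925

Σ i(2i−1) = 2Σi² − Σi over i = 1..14.
Σi = 105 and Σi² = 1015.
2·1015 − 1·105 = 1925.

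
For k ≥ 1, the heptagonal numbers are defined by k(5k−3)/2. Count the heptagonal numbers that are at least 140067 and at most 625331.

The n-th heptagonal number is n(5n−3)/2.
Smallest index with value ≥ 140067: n = 237 (giving 140067).
Largest index with value ≤ 625331: n = 500 (giving 624250).
Indices 237 through 500: 264 terms.

264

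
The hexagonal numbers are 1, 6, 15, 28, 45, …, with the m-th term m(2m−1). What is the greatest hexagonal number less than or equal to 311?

Solve n(2n−1) ≤ 311 for integer n.
n = 12 gives 276 ≤ 311, while n = 13 gives 325 > 311; so the answer is 276.

276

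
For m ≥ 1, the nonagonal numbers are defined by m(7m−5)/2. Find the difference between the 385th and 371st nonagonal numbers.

385·(7·385 − 5)/2 = 517825 and 371·(7·371 − 5)/2 = 480816.
Difference: 517825 − 480816 = 37009.

37009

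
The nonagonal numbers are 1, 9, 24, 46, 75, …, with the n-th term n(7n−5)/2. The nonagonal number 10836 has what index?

56

Set n(7n−5)/2 = 10836, giving 7n² − 5n − 21672 = 0.
The discriminant is 25 + 56·10836 = 606841, and √606841 = 779.
So n = (5 + 779) / 14 = 784/14 = 56.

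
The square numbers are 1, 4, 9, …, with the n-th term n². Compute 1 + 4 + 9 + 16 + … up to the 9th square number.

285

Σ_{i=1}^{9} i² = 9·10·19/6 = 285.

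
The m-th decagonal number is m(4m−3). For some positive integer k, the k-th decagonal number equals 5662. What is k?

38

Set n(4n−3) = 5662, giving 4n² − 3n − 5662 = 0.
The discriminant is 9 + 16·5662 = 90601, and √90601 = 301.
So n = (3 + 301) / 8 = 304/8 = 38.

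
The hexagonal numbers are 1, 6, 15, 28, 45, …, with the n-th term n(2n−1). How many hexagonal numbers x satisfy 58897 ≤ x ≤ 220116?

161

The n-th hexagonal number is n(2n−1).
Smallest index with value ≥ 58897: n = 172 (giving 58996).
Largest index with value ≤ 220116: n = 332 (giving 220116).
Indices 172 through 332: 161 terms.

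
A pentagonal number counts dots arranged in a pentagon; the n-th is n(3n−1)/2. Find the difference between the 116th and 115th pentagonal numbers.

Consecutive pentagonal numbers differ by 3n − 2: here 3·116 − 2 = 346.

346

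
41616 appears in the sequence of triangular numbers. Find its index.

Set n(n+1)/2 = 41616, giving n² + n − 83232 = 0.
The discriminant is 1 + 8·41616 = 332929, and √332929 = 577.
So n = (-1 + 577) / 2 = 576/2 = 288.

288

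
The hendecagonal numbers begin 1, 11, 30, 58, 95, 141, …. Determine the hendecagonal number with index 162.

The 162nd hendecagonal number is n(9n−7)/2 with n = 162.
162·(9·162 − 7)/2 = 162·1451/2 = 117531.

117531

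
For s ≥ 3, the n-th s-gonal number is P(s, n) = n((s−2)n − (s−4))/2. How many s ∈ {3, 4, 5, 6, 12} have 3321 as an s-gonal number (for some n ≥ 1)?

s = 3: P(3, 81) = 3321. ✓
s = 4: P(4, 57) = 3249 and P(4, 58) = 3364; 3321 is not s-gonal.
s = 5: P(5, 47) = 3290 and P(5, 48) = 3432; 3321 is not s-gonal.
s = 6: P(6, 41) = 3321. ✓
s = 12: P(12, 26) = 3276 and P(12, 27) = 3537; 3321 is not s-gonal.
Hits: s ∈ {3, 6} → 2.

2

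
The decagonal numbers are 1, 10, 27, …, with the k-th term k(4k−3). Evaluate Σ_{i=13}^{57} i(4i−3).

Σ i(4i−3) = 4Σi² − 3Σi over i = 13..57.
Σi = 1653 − 78 = 1575 and Σi² = 63365 − 650 = 62715.
4·62715 − 3·1575 = 246135.

246135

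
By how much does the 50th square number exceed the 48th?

50² = 2500 and 48² = 2304.
Difference: 2500 − 2304 = 196.

196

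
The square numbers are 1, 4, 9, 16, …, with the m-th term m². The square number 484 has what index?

We need n² = 484, so n = √484 = 22.

22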